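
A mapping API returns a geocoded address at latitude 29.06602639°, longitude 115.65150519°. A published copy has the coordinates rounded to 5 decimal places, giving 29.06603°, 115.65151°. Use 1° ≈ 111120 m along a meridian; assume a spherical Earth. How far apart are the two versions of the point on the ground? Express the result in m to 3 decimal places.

0.616 m

Δlat = 29.06602639 − 29.06603 = -0.00000361°; Δlon = 115.65150519 − 115.65151 = -0.00000481°.
North–south shift: -0.00000361 × 111120 = -0.401143 m.
E–W at 29.066°: -0.00000481° × 111120 × cos 29.066° = -0.00000481 × 111120 × 0.8741 ≈ -0.467174 m.
Combined displacement = (0.401143² + 0.467174²)^½ ≈ 0.615766 m.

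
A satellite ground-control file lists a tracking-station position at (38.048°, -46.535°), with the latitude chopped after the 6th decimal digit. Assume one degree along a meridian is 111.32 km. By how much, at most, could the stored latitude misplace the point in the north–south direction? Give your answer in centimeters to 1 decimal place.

Truncating at 6 decimal places can drop up to a full unit in the last place, so the latitude may be off by as much as 1e-06°.
Along the meridian that is 1e-06° × 111320 m/° = 0.11132 m.
That is 0.11132 m = 11.132 cm.

11.1 centimeters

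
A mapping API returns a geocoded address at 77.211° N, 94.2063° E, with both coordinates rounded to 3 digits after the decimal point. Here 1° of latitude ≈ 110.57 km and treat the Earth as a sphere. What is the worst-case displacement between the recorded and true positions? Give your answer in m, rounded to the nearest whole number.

57 m

Rounding to 3 decimal places leaves each coordinate within ±0.0005° of the true value.
N–S: 0.0005° × 110570 m/° = 55.285 m.
E–W at 77.211°: 0.0005° × 110570 × cos 77.211° = 0.0005 × 110570 × 0.2214 ≈ 12.238 m.
Worst case both components are at the extreme and orthogonal: √(55.285² + 12.238²) ≈ 56.6233 m.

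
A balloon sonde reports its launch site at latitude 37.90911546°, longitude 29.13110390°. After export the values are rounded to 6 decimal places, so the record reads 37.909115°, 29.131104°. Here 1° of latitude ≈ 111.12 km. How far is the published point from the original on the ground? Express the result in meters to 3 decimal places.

0.052 meters

Δlat = 37.90911546 − 37.909115 = +0.00000046°; Δlon = 29.13110390 − 29.131104 = -0.00000010°.
N–S: 0.00000046° × 111120 m/° = 0.0511152 m.
E–W at 37.9091°: -0.00000010° × 111120 × cos 37.9091° = -0.00000010 × 111120 × 0.7890 ≈ -0.00876722 m.
Distance: √(0.0511152² + 0.00876722²) ≈ 0.0518616 m.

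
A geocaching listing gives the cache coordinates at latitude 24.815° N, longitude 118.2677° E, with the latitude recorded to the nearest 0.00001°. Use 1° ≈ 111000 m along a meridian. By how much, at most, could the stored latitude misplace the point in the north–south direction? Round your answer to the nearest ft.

Rounding to 5 decimal places leaves the latitude within ±5e-06° of the true value.
Along the meridian that is 5e-06° × 111000 m/° = 0.555 m.
Converting: 0.555 m × 3.2808 ft/m ≈ 1.8209 ft.

2 ft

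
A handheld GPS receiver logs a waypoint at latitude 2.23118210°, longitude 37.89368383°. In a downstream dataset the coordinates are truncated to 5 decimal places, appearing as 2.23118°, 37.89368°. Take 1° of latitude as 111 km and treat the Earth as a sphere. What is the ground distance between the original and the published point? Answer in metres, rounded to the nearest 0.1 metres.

The latitude changed by +0.00000210° and the longitude by +0.00000383°.
N–S: 0.00000210° × 111000 m/° = 0.2331 m.
East–west at this latitude: 0.00000383° × 111000 × cos 2.23118° ≈ 0.00000383 × 110916 = 0.424808 m.
Distance: √(0.2331² + 0.424808²) ≈ 0.484559 m.

0.5 metres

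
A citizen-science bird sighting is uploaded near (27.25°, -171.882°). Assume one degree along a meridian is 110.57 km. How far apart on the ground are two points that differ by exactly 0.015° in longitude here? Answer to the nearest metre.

One degree of longitude here spans 110570 × cos 27.25° = 110570 × 0.8890 ≈ 98298.6 m; 0.015° of that is 1474.48 m.

1474 metres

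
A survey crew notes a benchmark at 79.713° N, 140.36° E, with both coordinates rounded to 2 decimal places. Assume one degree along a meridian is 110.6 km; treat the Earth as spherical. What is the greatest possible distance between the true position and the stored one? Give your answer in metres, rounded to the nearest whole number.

Rounding to 2 decimal places leaves each coordinate within ±0.005° of the true value.
Latitude error → 0.005 × 110600 = 553 m along the meridian.
E–W at 79.713°: 0.005° × 110600 × cos 79.713° = 0.005 × 110600 × 0.1786 ≈ 98.7542 m.
Worst case both components are at the extreme and orthogonal: √(553² + 98.7542²) ≈ 561.749 m.

562 metres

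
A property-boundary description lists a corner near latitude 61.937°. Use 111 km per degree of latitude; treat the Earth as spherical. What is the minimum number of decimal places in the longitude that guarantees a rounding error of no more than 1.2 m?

5 decimal places

At 61.937° one degree of longitude covers 111000 × cos 61.937° ≈ 111000 × 0.4704 ≈ 52219.1 m.
With N decimal places the half-ulp bound is 0.5·10⁻ᴺ°, or 0.5·10⁻ᴺ × 52219.1 m on the ground.
Need 0.5 × 52219.1 × 10⁻ᴺ ≤ 1.2 → 10⁻ᴺ ≤ 4.596e-05, so N ≥ 4.34.
N = 4 would give 2.61 m (too coarse); N = 5 gives 0.261 m ≤ 1.2 m.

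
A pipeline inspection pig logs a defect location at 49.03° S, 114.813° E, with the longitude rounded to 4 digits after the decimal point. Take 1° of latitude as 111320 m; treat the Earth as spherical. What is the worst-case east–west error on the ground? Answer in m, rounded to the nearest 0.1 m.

Rounding to 4 decimal places leaves the longitude within ±5e-05° of the true value.
Parallels shrink by cos φ, so at 49.03° a degree of longitude is 111320 × 0.6557 ≈ 72988.5 m.
Maximum E–W displacement: 5e-05 × 72988.5 = 3.64942 m.

3.6 m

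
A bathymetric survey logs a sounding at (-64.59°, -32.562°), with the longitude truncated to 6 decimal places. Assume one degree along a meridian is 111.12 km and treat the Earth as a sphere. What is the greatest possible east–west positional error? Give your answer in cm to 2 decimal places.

Truncating at 6 decimal places can drop up to a full unit in the last place, so the longitude may be off by as much as 1e-06°.
At latitude 64.59° a degree of longitude spans 111120 m × cos 64.59° = 111120 × 0.4291 ≈ 47680.8 m.
So at most 1e-06° × 47680.8 ≈ 0.0476808 m east–west.
That is 0.0476808 m = 4.7681 cm.

4.77 cm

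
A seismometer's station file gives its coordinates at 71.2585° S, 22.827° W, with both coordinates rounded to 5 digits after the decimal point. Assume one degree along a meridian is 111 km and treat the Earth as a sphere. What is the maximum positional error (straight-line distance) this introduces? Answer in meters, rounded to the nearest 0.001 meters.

Rounding to 5 decimal places leaves each coordinate within ±5e-06° of the true value.
North–south component: 5e-06° × 111000 = 0.555 m.
East–west component at 71.2585°: 5e-06° × 111000 × cos 71.2585° ≈ 5e-06 × 35664.2 ≈ 0.178321 m.
The two errors are perpendicular, so the maximum displacement is √(0.555² + 0.178321²) ≈ 0.582944 m.

0.583 meters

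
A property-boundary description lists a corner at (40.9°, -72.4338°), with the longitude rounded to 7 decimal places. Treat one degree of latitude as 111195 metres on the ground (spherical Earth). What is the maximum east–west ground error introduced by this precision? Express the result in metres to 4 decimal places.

Rounding to 7 decimal places leaves the longitude within ±5e-08° of the true value.
Parallels shrink by cos φ, so at 40.9° a degree of longitude is 111195 × 0.7559 ≈ 84047.1 m.
Maximum E–W displacement: 5e-08 × 84047.1 = 0.00420236 m.

0.0042 metres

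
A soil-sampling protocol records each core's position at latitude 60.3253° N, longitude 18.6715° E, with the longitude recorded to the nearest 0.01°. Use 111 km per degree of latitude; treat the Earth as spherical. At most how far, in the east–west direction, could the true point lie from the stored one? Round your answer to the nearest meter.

Rounding to 2 decimal places leaves the longitude within ±0.005° of the true value.
Parallels shrink by cos φ, so at 60.3253° a degree of longitude is 111000 × 0.4951 ≈ 54953.3 m.
Maximum E–W displacement: 0.005 × 54953.3 = 274.767 m.

275 meters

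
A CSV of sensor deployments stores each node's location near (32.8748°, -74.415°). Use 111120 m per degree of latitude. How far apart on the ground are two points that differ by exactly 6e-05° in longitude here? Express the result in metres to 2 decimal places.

5.60 metres

At 32.8748° a degree of longitude is 111120 × cos 32.8748° ≈ 93325.1 m, so 6e-05° corresponds to 5.59951 m.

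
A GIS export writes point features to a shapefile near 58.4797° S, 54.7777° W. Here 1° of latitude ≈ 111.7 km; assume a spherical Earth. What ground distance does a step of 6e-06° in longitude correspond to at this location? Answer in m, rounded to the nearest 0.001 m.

6e-06° of longitude at 58.4797° is 6e-06 × 111700 × cos 58.4797° ≈ 6e-06 × 58396.8 = 0.350381 m.

0.350 m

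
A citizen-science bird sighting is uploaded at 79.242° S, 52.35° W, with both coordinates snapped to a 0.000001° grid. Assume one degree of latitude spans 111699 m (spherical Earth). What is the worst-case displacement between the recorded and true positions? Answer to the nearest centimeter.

6 centimeters

With a 0.000001° grid the true value lies within half a step, ±0.000001°/2 = ±5e-07°, of the stored one.
Latitude error → 5e-07 × 111699 = 0.0558495 m along the meridian.
East–west component at 79.242°: 5e-07° × 111699 × cos 79.242° ≈ 5e-07 × 20849.9 ≈ 0.0104249 m.
Worst case both components are at the extreme and orthogonal: √(0.0558495² + 0.0104249²) ≈ 0.0568141 m.
That is 0.0568141 m = 5.6814 cm.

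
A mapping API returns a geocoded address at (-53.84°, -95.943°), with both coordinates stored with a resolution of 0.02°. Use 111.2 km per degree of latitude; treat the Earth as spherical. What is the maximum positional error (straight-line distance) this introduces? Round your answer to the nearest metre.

With a 0.02° grid the true value lies within half a step, ±0.02°/2 = ±0.01°, of the stored one.
Latitude error → 0.01 × 111200 = 1112 m along the meridian.
East–west component at 53.84°: 0.01° × 111200 × cos 53.84° ≈ 0.01 × 65612.7 ≈ 656.127 m.
Combining orthogonally: (1112² + 656.127²)^½ ≈ 1291.14 m.

1291 metres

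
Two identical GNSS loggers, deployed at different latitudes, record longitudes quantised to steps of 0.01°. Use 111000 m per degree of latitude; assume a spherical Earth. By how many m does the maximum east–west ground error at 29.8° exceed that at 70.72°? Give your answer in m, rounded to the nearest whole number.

With a 0.01° grid the true value lies within half a step, ±0.01°/2 = ±0.005°, of the stored one.
At 29.8°: 0.005° × 111000 × cos 29.8° = 0.005 × 111000 × 0.8678 ≈ 481.61 m.
Error at 70.72° = 0.005° × 111000 × cos 70.72° ≈ 555 × 0.3302 = 183.25 m.
So the lower-latitude error exceeds the higher by 481.61 − 183.25 = 298.36 m.

298 m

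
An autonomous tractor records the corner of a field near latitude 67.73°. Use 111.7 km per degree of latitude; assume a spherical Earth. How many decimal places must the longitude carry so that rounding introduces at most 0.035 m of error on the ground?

6

At 67.73° one degree of longitude covers 111700 × cos 67.73° ≈ 111700 × 0.3790 ≈ 42331.1 m.
Rounding to N decimal places gives at most 0.5 × 10⁻ᴺ degrees of error, i.e. 0.5 × 10⁻ᴺ × 42331.1 m.
Need 0.5 × 42331.1 × 10⁻ᴺ ≤ 0.035 → 10⁻ᴺ ≤ 1.654e-06, so N ≥ 5.78.
N = 5 would give 0.212 m (too coarse); N = 6 gives 0.0212 m ≤ 0.035 m.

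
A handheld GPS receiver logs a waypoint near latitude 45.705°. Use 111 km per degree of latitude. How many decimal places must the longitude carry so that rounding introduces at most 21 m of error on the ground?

4 decimal places

At 45.705° one degree of longitude covers 111000 × cos 45.705° ≈ 111000 × 0.6984 ≈ 77517.2 m.
With N decimal places the half-ulp bound is 0.5·10⁻ᴺ°, or 0.5·10⁻ᴺ × 77517.2 m on the ground.
Setting 38758.6 × 10⁻ᴺ ≤ 21 gives 10ᴺ ≥ 1846, i.e. N ≥ 3.27.
N = 3 would give 38.8 m (too coarse); N = 4 gives 3.88 m ≤ 21 m.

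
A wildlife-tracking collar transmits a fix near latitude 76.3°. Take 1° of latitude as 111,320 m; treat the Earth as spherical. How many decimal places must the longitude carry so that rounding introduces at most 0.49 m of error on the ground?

At 76.3° one degree of longitude covers 111320 × cos 76.3° ≈ 111320 × 0.2368 ≈ 26364.8 m.
N decimal places → at most half a unit in the last place, 0.5 × 10⁻ᴺ° = 26364.8/2 × 10⁻ᴺ m.
Need 0.5 × 26364.8 × 10⁻ᴺ ≤ 0.49 → 10⁻ᴺ ≤ 3.717e-05, so N ≥ 4.43.
So 5 decimal places suffice (0.132 m); 4 would allow up to 1.32 m.

5 decimal places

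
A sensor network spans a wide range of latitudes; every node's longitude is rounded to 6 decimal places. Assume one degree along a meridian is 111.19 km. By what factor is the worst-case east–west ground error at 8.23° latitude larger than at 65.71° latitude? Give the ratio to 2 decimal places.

2.41

Rounding to 6 decimal places leaves the longitude within ±5e-07° of the true value.
At 8.23°: 5e-07° × 111190 × cos 8.23° = 5e-07 × 111190 × 0.9897 ≈ 0.055022 m.
Error at 65.71° = 5e-07° × 111190 × cos 65.71° ≈ 0.055595 × 0.4114 = 0.022869 m.
The ratio reduces to cos 8.23° / cos 65.71° = 0.9897/0.4114 ≈ 2.4060.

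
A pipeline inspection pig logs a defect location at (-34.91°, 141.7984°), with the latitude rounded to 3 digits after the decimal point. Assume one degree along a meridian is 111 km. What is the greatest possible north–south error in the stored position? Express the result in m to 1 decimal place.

Rounding to 3 decimal places leaves the latitude within ±0.0005° of the true value.
Along the meridian that is 0.0005° × 111000 m/° = 55.5 m.

55.5 m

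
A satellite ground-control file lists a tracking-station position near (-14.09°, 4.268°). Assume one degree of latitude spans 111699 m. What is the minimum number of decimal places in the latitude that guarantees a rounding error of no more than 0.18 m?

6 decimal places

One degree of latitude covers 111699 m.
Rounding to N decimal places gives at most 0.5 × 10⁻ᴺ degrees of error, i.e. 0.5 × 10⁻ᴺ × 111699 m.
Need 0.5 × 111699 × 10⁻ᴺ ≤ 0.18 → 10⁻ᴺ ≤ 3.223e-06, so N ≥ 5.49.
At 5 places the error can reach 0.558 m, but 6 places keeps it to 0.0558 m.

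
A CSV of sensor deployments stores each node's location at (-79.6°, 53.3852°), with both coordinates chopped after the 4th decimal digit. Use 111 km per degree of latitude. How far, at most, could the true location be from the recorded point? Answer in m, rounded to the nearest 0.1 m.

Truncating at 4 decimal places can drop up to a full unit in the last place, so each coordinate may be off by as much as 0.0001°.
North–south component: 0.0001° × 111000 = 11.1 m.
Longitude error → 0.0001 × 111000 × cos 79.6° = 0.0001 × 111000 × 0.1805 ≈ 2.00376 m.
The two errors are perpendicular, so the maximum displacement is √(11.1² + 2.00376²) ≈ 11.2794 m.

11.3 m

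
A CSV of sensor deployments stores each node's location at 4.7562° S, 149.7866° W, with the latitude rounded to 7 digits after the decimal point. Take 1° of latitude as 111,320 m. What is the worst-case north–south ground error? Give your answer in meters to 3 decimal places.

0.006 meters

Rounding to 7 decimal places leaves the latitude within ±5e-08° of the true value.
Along the meridian that is 5e-08° × 111320 m/° = 0.005566 m.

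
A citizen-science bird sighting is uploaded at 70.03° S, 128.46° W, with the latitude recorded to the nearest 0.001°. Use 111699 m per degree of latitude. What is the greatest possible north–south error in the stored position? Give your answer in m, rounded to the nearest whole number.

Rounding to 3 decimal places leaves the latitude within ±0.0005° of the true value.
North–south distance: 0.0005° × 111699 m/° = 55.8495 m.

56 m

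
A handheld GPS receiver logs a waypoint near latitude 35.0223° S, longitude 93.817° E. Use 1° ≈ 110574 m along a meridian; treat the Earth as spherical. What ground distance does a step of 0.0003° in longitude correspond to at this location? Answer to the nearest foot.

89 feet

One degree of longitude here spans 110574 × cos 35.0223° = 110574 × 0.8189 ≈ 90552.2 m; 0.0003° of that is 27.1657 m.
In feet: 27.1657 m ÷ 0.3048 ≈ 89.126 ft.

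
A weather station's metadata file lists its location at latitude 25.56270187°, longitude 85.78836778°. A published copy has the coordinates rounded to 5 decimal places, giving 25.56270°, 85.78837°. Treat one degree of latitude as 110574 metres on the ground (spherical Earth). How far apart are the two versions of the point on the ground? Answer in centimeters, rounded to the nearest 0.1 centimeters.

The latitude changed by +0.00000187° and the longitude by -0.00000222°.
N–S: 0.00000187° × 110574 m/° = 0.206773 m.
East–west at this latitude: -0.00000222° × 110574 × cos 25.5627° ≈ -0.00000222 × 99750.3 = -0.221446 m.
Hypotenuse of the two orthogonal shifts: √(0.206773² + 0.221446²) = 0.302974 m.
That is 0.302974 m = 30.297 cm.

30.3 centimeters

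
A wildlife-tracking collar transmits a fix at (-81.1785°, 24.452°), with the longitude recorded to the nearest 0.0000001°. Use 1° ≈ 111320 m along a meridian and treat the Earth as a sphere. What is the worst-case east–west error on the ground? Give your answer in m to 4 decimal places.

Rounding to 7 decimal places leaves the longitude within ±5e-08° of the true value.
At latitude 81.1785° a degree of longitude spans 111320 m × cos 81.1785° = 111320 × 0.1534 ≈ 17071.7 m.
Maximum E–W displacement: 5e-08 × 17071.7 = 0.000853583 m.

0.0009 m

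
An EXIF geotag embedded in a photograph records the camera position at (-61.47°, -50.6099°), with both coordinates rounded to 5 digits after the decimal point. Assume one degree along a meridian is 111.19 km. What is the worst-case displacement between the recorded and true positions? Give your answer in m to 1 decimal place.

0.6 m

Rounding to 5 decimal places leaves each coordinate within ±5e-06° of the true value.
Latitude error → 5e-06 × 111190 = 0.55595 m along the meridian.
East–west component at 61.47°: 5e-06° × 111190 × cos 61.47° ≈ 5e-06 × 53106.4 ≈ 0.265532 m.
The two errors are perpendicular, so the maximum displacement is √(0.55595² + 0.265532²) ≈ 0.616107 m.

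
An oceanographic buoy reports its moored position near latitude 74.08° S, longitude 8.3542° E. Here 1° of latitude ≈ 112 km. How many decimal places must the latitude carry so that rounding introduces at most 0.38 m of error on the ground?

One degree of latitude covers 112000 m.
With N decimal places the half-ulp bound is 0.5·10⁻ᴺ°, or 0.5·10⁻ᴺ × 112000 m on the ground.
Setting 56000 × 10⁻ᴺ ≤ 0.38 gives 10ᴺ ≥ 1.474e+05, i.e. N ≥ 5.17.
So 6 decimal places suffice (0.056 m); 5 would allow up to 0.56 m.

6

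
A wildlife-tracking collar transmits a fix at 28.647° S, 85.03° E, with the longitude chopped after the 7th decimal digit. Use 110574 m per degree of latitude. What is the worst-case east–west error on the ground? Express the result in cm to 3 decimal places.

0.970 cm

Truncating at 7 decimal places can drop up to a full unit in the last place, so the longitude may be off by as much as 1e-07°.
One degree of longitude at 28.647° is 110574 × cos 28.647° ≈ 110574 × 0.8776 = 97038.6 m.
East–west error: 1e-07° × 97038.6 m/° ≈ 0.00970386 m.
That is 0.00970386 m = 0.97039 cm.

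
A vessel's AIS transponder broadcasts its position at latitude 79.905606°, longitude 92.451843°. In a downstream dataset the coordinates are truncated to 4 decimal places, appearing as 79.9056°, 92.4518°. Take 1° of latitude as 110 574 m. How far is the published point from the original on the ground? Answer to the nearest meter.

The latitude changed by +0.000006° and the longitude by +0.000043°.
North–south shift: 0.000006 × 110574 = 0.663444 m.
East–west at this latitude: 0.000043° × 110574 × cos 79.9056° ≈ 0.000043 × 19380.4 = 0.833355 m.
Hypotenuse of the two orthogonal shifts: √(0.663444² + 0.833355²) = 1.06519 m.

1 meters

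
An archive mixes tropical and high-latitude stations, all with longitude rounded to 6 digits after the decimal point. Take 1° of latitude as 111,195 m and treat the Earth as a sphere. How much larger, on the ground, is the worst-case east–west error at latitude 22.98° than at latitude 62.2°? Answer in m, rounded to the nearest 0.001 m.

0.025 m

Rounding to 6 decimal places leaves the longitude within ±5e-07° of the true value.
At 22.98°: 5e-07° × 111195 × cos 22.98° = 5e-07 × 111195 × 0.9206 ≈ 0.051185 m.
At 62.2°: 5e-07° × 111195 × cos 62.2° = 5e-07 × 111195 × 0.4664 ≈ 0.02593 m.
Difference: 0.051185 − 0.02593 = 0.025255 m.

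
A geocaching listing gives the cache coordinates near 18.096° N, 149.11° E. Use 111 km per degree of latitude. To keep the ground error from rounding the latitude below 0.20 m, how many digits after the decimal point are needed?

One degree of latitude covers 111000 m.
With N decimal places the half-ulp bound is 0.5·10⁻ᴺ°, or 0.5·10⁻ᴺ × 111000 m on the ground.
Setting 55500 × 10⁻ᴺ ≤ 0.20 gives 10ᴺ ≥ 2.775e+05, i.e. N ≥ 5.44.
So 6 decimal places suffice (0.0555 m); 5 would allow up to 0.555 m.

6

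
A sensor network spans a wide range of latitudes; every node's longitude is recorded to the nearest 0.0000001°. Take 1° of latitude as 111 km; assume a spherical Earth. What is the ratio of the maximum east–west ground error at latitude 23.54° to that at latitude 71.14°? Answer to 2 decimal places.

Rounding to 7 decimal places leaves the longitude within ±5e-08° of the true value.
Error at 23.54° = 5e-08° × 111000 × cos 23.54° ≈ 0.00555 × 0.9168 = 0.0050881 m.
At 71.14°: 5e-08° × 111000 × cos 71.14° = 5e-08 × 111000 × 0.3233 ≈ 0.0017941 m.
Ratio: 0.0050881 / 0.0017941 = cos 23.54° / cos 71.14° ≈ 2.8361.

2.84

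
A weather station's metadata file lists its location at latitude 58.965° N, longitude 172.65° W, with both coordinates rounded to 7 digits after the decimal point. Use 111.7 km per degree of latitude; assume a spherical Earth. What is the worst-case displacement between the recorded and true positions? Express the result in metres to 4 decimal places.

Rounding to 7 decimal places leaves each coordinate within ±5e-08° of the true value.
N–S: 5e-08° × 111700 m/° = 0.005585 m.
East–west component at 58.965°: 5e-08° × 111700 × cos 58.965° ≈ 5e-08 × 57588.2 ≈ 0.00287941 m.
Worst case both components are at the extreme and orthogonal: √(0.005585² + 0.00287941²) ≈ 0.00628357 m.

0.0063 metres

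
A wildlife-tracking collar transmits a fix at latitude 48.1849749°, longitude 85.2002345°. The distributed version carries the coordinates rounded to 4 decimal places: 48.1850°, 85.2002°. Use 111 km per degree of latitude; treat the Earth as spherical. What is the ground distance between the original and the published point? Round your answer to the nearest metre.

Δlat = 48.1849749 − 48.1850 = -0.0000251°; Δlon = 85.2002345 − 85.2002 = +0.0000345°.
North–south shift: -0.0000251 × 111000 = -2.7861 m.
East–west at this latitude: 0.0000345° × 111000 × cos 48.185° ≈ 0.0000345 × 74006.8 = 2.55323 m.
Hypotenuse of the two orthogonal shifts: √(2.7861² + 2.55323²) = 3.77907 m.

4 metres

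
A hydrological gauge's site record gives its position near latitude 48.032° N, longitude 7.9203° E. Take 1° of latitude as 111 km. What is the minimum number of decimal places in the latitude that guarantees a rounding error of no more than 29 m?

One degree of latitude covers 111000 m.
N decimal places → at most half a unit in the last place, 0.5 × 10⁻ᴺ° = 111000/2 × 10⁻ᴺ m.
Setting 55500 × 10⁻ᴺ ≤ 29 gives 10ᴺ ≥ 1914, i.e. N ≥ 3.28.
At 3 places the error can reach 55.5 m, but 4 places keeps it to 5.55 m.

4 decimal places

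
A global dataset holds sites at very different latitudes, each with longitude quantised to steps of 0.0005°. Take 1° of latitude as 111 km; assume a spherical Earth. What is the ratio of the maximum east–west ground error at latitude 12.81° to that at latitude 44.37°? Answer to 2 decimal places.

With a 0.0005° grid the true value lies within half a step, ±0.0005°/2 = ±0.00025°, of the stored one.
At 12.81°: 0.00025° × 111000 × cos 12.81° = 0.00025 × 111000 × 0.9751 ≈ 27.059 m.
Error at 44.37° = 0.00025° × 111000 × cos 44.37° ≈ 27.75 × 0.7148 = 19.837 m.
Ratio: 27.059 / 19.837 = cos 12.81° / cos 44.37° ≈ 1.3641.

1.36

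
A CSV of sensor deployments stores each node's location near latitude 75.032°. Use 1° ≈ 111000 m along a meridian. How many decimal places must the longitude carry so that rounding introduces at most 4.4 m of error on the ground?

4 decimal places

At 75.032° one degree of longitude covers 111000 × cos 75.032° ≈ 111000 × 0.2583 ≈ 28669 m.
Rounding to N decimal places gives at most 0.5 × 10⁻ᴺ degrees of error, i.e. 0.5 × 10⁻ᴺ × 28669 m.
Setting 14334.5 × 10⁻ᴺ ≤ 4.4 gives 10ᴺ ≥ 3258, i.e. N ≥ 3.51.
N = 3 would give 14.3 m (too coarse); N = 4 gives 1.43 m ≤ 4.4 m.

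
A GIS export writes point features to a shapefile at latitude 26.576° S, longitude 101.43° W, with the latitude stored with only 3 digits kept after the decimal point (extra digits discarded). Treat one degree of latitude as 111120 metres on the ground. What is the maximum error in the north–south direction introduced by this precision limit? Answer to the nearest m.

111 m

Truncating at 3 decimal places can drop up to a full unit in the last place, so the latitude may be off by as much as 0.001°.
Along the meridian that is 0.001° × 111120 m/° = 111.12 m.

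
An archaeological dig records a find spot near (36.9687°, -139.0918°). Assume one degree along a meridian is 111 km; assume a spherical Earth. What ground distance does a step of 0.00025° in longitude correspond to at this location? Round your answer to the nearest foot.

73 feet

One degree of longitude here spans 111000 × cos 36.9687° = 111000 × 0.7990 ≈ 88685 m; 0.00025° of that is 22.1713 m.
Converting: 22.1713 m × 3.2808 ft/m ≈ 72.74 ft.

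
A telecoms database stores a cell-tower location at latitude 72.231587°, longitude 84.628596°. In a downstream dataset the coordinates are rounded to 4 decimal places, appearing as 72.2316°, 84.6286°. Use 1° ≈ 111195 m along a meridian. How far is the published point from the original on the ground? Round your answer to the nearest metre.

Δlat = 72.231587 − 72.2316 = -0.000013°; Δlon = 84.628596 − 84.6286 = -0.000004°.
North–south shift: -0.000013 × 111195 = -1.44553 m.
E–W at 72.2316°: -0.000004° × 111195 × cos 72.2316° = -0.000004 × 111195 × 0.3052 ≈ -0.135734 m.
Hypotenuse of the two orthogonal shifts: √(1.44553² + 0.135734²) = 1.45189 m.

1 metres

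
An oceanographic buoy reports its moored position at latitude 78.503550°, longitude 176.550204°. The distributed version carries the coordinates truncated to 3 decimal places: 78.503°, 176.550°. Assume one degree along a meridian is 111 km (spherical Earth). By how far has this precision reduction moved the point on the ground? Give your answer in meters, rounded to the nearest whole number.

The latitude changed by +0.000550° and the longitude by +0.000204°.
N–S: 0.000550° × 111000 m/° = 61.05 m.
East–west at this latitude: 0.000204° × 111000 × cos 78.503° ≈ 0.000204 × 22124.1 = 4.51333 m.
Distance: √(61.05² + 4.51333²) ≈ 61.2166 m.

61 meters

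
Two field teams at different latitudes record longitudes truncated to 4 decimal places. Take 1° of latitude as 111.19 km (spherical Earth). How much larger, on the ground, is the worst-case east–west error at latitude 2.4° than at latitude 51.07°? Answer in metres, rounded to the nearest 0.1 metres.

4.1 metres

Truncating at 4 decimal places can drop up to a full unit in the last place, so the longitude may be off by as much as 0.0001°.
At 2.4°: 0.0001° × 111190 × cos 2.4° = 0.0001 × 111190 × 0.9991 ≈ 11.109 m.
At 51.07°: 0.0001° × 111190 × cos 51.07° = 0.0001 × 111190 × 0.6284 ≈ 6.9869 m.
So the lower-latitude error exceeds the higher by 11.109 − 6.9869 = 4.1224 m.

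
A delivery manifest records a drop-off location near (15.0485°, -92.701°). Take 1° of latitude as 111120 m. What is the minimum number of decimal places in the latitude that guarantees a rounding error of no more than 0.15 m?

One degree of latitude covers 111120 m.
Rounding to N decimal places gives at most 0.5 × 10⁻ᴺ degrees of error, i.e. 0.5 × 10⁻ᴺ × 111120 m.
Need 0.5 × 111120 × 10⁻ᴺ ≤ 0.15 → 10⁻ᴺ ≤ 2.700e-06, so N ≥ 5.57.
So 6 decimal places suffice (0.0556 m); 5 would allow up to 0.556 m.

6 decimal places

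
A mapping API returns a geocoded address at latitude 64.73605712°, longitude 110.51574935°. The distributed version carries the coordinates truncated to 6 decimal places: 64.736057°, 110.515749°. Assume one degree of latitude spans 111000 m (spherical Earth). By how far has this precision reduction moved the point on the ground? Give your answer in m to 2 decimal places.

The latitude changed by +0.00000012° and the longitude by +0.00000035°.
N–S: 0.00000012° × 111000 m/° = 0.01332 m.
East–west at this latitude: 0.00000035° × 111000 × cos 64.7361° ≈ 0.00000035 × 47373.6 = 0.0165807 m.
Distance: √(0.01332² + 0.0165807²) ≈ 0.0212684 m.

0.02 m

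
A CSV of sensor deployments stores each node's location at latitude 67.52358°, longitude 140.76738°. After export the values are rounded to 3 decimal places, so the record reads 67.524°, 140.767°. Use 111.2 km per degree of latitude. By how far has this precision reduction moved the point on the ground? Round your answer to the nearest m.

The latitude changed by -0.00042° and the longitude by +0.00038°.
North–south shift: -0.00042 × 111200 = -46.704 m.
East–west at this latitude: 0.00038° × 111200 × cos 67.524° ≈ 0.00038 × 42511.4 = 16.1543 m.
Distance: √(46.704² + 16.1543²) ≈ 49.4189 m.

49 m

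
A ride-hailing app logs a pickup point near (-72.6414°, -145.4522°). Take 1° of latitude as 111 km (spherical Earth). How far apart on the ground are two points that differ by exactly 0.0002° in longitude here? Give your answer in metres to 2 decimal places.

One degree of longitude here spans 111000 × cos 72.6414° = 111000 × 0.2984 ≈ 33117 m; 0.0002° of that is 6.6234 m.

6.62 metres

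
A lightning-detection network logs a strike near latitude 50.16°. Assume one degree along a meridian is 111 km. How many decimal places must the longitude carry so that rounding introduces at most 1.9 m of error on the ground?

5 decimal places

At 50.16° one degree of longitude covers 111000 × cos 50.16° ≈ 111000 × 0.6406 ≈ 71111.7 m.
N decimal places → at most half a unit in the last place, 0.5 × 10⁻ᴺ° = 71111.7/2 × 10⁻ᴺ m.
Setting 35555.8 × 10⁻ᴺ ≤ 1.9 gives 10ᴺ ≥ 1.871e+04, i.e. N ≥ 4.27.
N = 4 would give 3.56 m (too coarse); N = 5 gives 0.356 m ≤ 1.9 m.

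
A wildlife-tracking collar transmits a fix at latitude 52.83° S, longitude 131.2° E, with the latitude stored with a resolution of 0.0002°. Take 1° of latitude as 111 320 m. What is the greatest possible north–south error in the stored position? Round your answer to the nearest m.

With a 0.0002° grid the true value lies within half a step, ±0.0002°/2 = ±0.0001°, of the stored one.
So the N–S error is at most 0.0001 × 111320 = 11.132 m.

11 m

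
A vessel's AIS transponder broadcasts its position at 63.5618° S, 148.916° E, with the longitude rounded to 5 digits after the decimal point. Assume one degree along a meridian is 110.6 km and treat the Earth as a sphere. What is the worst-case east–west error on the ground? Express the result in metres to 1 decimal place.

0.2 metres

Rounding to 5 decimal places leaves the longitude within ±5e-06° of the true value.
One degree of longitude at 63.5618° is 110600 × cos 63.5618° ≈ 110600 × 0.4452 = 49242.7 m.
Maximum E–W displacement: 5e-06 × 49242.7 = 0.246213 m.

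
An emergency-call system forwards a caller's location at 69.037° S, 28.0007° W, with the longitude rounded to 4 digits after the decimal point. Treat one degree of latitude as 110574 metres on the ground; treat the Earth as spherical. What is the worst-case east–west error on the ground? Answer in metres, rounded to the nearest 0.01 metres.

1.98 metres

Rounding to 4 decimal places leaves the longitude within ±5e-05° of the true value.
One degree of longitude at 69.037° is 110574 × cos 69.037° ≈ 110574 × 0.3578 = 39559.5 m.
So at most 5e-05° × 39559.5 ≈ 1.97798 m east–west.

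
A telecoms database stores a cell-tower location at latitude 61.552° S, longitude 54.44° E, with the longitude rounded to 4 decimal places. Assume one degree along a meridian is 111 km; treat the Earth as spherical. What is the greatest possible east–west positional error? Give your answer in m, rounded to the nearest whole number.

Rounding to 4 decimal places leaves the longitude within ±5e-05° of the true value.
Parallels shrink by cos φ, so at 61.552° a degree of longitude is 111000 × 0.4764 ≈ 52876.1 m.
Maximum E–W displacement: 5e-05 × 52876.1 = 2.6438 m.

3 m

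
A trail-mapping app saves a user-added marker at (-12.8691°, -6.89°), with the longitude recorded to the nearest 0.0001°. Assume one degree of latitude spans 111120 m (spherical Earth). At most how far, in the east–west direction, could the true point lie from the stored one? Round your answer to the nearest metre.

5 metres

Rounding to 4 decimal places leaves the longitude within ±5e-05° of the true value.
At latitude 12.8691° a degree of longitude spans 111120 m × cos 12.8691° = 111120 × 0.9749 ≈ 108329 m.
So at most 5e-05° × 108329 ≈ 5.41644 m east–west.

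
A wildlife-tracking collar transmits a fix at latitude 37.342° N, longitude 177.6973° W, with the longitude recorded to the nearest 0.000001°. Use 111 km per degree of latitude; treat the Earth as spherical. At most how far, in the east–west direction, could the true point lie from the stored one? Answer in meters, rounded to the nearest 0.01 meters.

0.04 meters

Rounding to 6 decimal places leaves the longitude within ±5e-07° of the true value.
One degree of longitude at 37.342° is 111000 × cos 37.342° ≈ 111000 × 0.7950 = 88248.2 m.
Maximum E–W displacement: 5e-07 × 88248.2 = 0.0441241 m.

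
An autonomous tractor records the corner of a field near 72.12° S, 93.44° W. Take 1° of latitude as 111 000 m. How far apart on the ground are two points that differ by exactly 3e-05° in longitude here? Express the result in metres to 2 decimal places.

1.02 metres

At 72.12° a degree of longitude is 111000 × cos 72.12° ≈ 34079.7 m, so 3e-05° corresponds to 1.02239 m.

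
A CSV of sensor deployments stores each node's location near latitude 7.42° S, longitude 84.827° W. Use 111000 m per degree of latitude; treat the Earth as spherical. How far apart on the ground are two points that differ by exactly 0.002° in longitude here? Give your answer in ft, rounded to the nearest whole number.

722 ft

0.002° of longitude at 7.42° is 0.002 × 111000 × cos 7.42° ≈ 0.002 × 110071 = 220.141 m.
Converting: 220.141 m × 3.2808 ft/m ≈ 722.25 ft.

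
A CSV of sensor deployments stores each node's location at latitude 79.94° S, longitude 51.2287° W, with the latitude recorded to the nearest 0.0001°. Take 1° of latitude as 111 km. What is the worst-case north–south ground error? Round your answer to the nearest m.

6 m

Rounding to 4 decimal places leaves the latitude within ±5e-05° of the true value.
North–south distance: 5e-05° × 111000 m/° = 5.55 m.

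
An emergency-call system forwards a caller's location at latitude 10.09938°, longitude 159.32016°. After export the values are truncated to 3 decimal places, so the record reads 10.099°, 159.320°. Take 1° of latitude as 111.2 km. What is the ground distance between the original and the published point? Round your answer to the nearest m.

Δlat = 10.09938 − 10.099 = +0.00038°; Δlon = 159.32016 − 159.320 = +0.00016°.
N–S: 0.00038° × 111200 m/° = 42.256 m.
E–W at 10.099°: 0.00016° × 111200 × cos 10.099° = 0.00016 × 111200 × 0.9845 ≈ 17.5163 m.
Combined displacement = (42.256² + 17.5163²)^½ ≈ 45.7427 m.

46 m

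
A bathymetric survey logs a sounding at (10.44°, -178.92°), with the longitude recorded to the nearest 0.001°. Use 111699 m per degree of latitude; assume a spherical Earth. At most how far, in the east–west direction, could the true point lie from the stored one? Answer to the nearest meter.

55 meters

Rounding to 3 decimal places leaves the longitude within ±0.0005° of the true value.
One degree of longitude at 10.44° is 111699 × cos 10.44° ≈ 111699 × 0.9834 = 109850 m.
East–west error: 0.0005° × 109850 m/° ≈ 54.9249 m.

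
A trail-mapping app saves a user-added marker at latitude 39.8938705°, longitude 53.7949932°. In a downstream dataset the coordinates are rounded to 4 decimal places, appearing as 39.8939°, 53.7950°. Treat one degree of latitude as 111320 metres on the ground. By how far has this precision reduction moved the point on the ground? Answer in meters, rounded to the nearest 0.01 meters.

3.33 meters

The latitude changed by -0.0000295° and the longitude by -0.0000068°.
N–S: -0.0000295° × 111320 m/° = -3.28394 m.
East–west at this latitude: -0.0000068° × 111320 × cos 39.8939° ≈ -0.0000068 × 85408.4 = -0.580777 m.
Hypotenuse of the two orthogonal shifts: √(3.28394² + 0.580777²) = 3.3349 m.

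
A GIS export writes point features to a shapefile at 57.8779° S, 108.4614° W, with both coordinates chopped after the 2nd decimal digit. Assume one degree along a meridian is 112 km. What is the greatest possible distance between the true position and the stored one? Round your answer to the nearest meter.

1268 meters

Truncating at 2 decimal places can drop up to a full unit in the last place, so each coordinate may be off by as much as 0.01°.
Latitude error → 0.01 × 112000 = 1120 m along the meridian.
East–west component at 57.8779°: 0.01° × 112000 × cos 57.8779° ≈ 0.01 × 59553.2 ≈ 595.532 m.
Worst case both components are at the extreme and orthogonal: √(1120² + 595.532²) ≈ 1268.49 m.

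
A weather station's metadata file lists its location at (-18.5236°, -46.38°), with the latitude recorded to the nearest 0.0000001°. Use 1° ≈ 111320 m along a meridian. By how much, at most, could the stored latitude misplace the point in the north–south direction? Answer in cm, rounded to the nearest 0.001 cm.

Rounding to 7 decimal places leaves the latitude within ±5e-08° of the true value.
So the N–S error is at most 5e-08 × 111320 = 0.005566 m.
That is 0.005566 m = 0.5566 cm.

0.557 cm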